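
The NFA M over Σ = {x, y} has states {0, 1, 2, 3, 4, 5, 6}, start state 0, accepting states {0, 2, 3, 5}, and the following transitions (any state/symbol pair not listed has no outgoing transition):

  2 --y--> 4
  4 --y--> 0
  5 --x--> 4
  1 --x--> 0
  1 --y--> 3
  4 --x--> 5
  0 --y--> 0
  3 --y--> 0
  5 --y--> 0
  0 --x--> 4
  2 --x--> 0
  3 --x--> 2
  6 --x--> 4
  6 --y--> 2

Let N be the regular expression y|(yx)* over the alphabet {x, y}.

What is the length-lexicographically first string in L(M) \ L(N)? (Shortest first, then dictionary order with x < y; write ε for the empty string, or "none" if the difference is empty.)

The string xx is accepted by M but not by N.
No shorter string lies in the difference, and xx is the lexicographically first length-2 string in L(M) \ L(N).

xx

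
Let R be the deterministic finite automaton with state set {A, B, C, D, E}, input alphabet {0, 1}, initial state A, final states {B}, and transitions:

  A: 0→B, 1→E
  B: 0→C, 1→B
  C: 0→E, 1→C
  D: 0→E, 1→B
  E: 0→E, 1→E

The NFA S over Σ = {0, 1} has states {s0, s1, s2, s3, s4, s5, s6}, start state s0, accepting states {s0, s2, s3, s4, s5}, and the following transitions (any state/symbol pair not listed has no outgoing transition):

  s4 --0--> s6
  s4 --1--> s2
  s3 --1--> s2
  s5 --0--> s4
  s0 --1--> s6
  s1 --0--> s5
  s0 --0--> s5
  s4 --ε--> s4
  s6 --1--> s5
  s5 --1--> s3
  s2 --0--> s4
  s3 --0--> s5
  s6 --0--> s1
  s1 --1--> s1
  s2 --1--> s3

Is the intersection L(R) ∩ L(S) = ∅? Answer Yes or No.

No

The string 0 is accepted by both R and S.
Hence L(R) ∩ L(S) ≠ ∅.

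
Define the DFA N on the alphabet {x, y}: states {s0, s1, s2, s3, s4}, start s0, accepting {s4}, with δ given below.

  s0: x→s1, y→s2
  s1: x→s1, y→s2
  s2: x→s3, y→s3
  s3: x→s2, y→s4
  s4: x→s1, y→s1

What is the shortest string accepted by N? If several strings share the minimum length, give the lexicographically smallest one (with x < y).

yxy

A breadth-first search from s0 reaches an accepting state first via the path s0 → s2 → s3 → s4 on input yxy.
No string of length < 3 is accepted (BFS exhausts all shorter strings without reaching an accepting state), and yxy is the lexicographically least accepting string of length 3.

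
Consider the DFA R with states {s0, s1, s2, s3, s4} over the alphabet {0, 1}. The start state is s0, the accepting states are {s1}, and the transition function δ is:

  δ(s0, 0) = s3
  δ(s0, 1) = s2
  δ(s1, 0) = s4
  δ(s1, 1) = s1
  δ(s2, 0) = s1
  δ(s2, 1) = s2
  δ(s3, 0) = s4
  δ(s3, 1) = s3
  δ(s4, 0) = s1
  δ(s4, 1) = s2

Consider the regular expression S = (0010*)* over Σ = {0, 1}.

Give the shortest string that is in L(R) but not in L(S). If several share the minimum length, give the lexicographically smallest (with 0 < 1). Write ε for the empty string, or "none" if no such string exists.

10

The string 10 is accepted by R but not by S.
No shorter string lies in the difference, and 10 is the lexicographically first length-2 string in L(R) \ L(S).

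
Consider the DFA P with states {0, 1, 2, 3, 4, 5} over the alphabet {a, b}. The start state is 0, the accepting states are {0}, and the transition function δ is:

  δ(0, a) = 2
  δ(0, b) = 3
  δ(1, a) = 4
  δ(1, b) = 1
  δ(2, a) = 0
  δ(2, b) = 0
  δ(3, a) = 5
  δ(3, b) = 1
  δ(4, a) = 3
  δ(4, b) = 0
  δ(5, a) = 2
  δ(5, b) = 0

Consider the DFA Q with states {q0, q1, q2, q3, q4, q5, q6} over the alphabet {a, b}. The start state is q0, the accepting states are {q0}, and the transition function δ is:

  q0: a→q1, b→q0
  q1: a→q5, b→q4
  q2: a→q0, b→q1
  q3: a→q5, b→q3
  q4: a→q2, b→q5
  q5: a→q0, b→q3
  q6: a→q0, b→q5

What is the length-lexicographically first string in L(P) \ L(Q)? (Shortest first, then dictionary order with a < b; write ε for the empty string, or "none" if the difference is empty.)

The string aa is accepted by P but not by Q.
No shorter string lies in the difference, and aa is the lexicographically first length-2 string in L(P) \ L(Q).

aa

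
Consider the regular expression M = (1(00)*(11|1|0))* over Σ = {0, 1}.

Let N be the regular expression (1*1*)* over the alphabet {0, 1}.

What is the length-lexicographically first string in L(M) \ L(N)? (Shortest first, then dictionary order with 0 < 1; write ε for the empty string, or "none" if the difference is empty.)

10

The string 10 is accepted by M but not by N.
No shorter string lies in the difference, and 10 is the lexicographically first length-2 string in L(M) \ L(N).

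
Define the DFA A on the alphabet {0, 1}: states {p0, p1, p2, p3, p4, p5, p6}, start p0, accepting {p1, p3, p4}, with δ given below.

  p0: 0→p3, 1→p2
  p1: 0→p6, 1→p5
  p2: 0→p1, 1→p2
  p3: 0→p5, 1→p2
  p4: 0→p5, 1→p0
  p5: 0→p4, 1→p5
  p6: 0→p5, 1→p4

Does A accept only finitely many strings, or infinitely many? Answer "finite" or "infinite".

State p0 is reachable from the start and can reach an accepting state, and it lies on the cycle p0 → p2 → p1 → p5 → p4 → p0.
Traversing that cycle any number of times yields accepted strings of unbounded length, so the language is infinite.

infinite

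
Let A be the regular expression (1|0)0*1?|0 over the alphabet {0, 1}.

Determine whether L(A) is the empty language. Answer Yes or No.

No

The string 0 matches the expression, so it belongs to L(A).
Since L(A) contains at least one string, it is not empty.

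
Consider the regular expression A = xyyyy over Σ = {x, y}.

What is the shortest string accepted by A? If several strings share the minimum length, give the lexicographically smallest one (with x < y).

By inspection of the expression, no string of length less than 5 matches, and xyyyy is the lexicographically first match of length 5.

xyyyy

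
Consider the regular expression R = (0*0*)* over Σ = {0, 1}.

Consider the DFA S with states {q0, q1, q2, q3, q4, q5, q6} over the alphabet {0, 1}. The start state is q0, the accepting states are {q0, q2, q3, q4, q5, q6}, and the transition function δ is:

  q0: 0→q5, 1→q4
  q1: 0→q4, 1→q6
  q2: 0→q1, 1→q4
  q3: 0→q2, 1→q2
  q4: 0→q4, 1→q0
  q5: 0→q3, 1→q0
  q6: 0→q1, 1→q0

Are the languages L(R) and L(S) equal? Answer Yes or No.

The string 0000 is accepted by R but rejected by S.
So L(R) ≠ L(S).

No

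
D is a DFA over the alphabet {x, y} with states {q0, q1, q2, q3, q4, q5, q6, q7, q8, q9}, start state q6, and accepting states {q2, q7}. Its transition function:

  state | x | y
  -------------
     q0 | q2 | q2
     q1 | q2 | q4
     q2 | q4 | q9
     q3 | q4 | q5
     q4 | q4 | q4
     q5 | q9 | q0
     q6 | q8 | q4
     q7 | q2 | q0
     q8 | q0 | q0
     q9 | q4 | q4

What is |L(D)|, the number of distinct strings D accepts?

The useful subgraph on states {q0, q2, q6, q8} is acyclic, so L(D) is finite; the longest accepting path visits 4 useful states, giving maximum string length 3.
Counting accepting paths from q6 by length: 4 of length 3. Total 4.

4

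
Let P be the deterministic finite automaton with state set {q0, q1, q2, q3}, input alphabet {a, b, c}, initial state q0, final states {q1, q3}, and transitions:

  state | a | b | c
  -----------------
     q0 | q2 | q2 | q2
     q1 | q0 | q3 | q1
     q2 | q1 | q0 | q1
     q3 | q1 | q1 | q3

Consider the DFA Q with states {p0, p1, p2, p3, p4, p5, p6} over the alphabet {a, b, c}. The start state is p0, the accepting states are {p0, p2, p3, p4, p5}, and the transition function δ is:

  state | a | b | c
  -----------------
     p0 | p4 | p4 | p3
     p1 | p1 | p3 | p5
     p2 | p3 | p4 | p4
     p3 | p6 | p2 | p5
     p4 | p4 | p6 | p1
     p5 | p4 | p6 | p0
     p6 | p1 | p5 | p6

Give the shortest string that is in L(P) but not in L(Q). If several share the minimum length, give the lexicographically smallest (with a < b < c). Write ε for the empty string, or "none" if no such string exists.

ac

The string ac is accepted by P but not by Q.
No shorter string lies in the difference, and ac is the lexicographically first length-2 string in L(P) \ L(Q).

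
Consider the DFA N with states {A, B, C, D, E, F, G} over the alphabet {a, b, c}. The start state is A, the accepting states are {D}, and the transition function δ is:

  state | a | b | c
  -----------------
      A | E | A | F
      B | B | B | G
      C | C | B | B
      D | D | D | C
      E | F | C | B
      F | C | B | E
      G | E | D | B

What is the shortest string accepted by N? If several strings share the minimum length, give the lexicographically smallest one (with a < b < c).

accb

A breadth-first search from A reaches an accepting state first via the path A → E → B → G → D on input accb.
No string of length < 4 is accepted (BFS exhausts all shorter strings without reaching an accepting state), and accb is the lexicographically least accepting string of length 4.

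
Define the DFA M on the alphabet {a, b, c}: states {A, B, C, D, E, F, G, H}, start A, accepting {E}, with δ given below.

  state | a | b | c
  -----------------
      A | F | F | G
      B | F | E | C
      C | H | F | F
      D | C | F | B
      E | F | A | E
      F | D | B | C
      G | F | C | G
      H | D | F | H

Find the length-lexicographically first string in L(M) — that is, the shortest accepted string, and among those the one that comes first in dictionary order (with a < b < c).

abb

A breadth-first search from A reaches an accepting state first via the path A → F → B → E on input abb.
No string of length < 3 is accepted (BFS exhausts all shorter strings without reaching an accepting state), and abb is the lexicographically least accepting string of length 3.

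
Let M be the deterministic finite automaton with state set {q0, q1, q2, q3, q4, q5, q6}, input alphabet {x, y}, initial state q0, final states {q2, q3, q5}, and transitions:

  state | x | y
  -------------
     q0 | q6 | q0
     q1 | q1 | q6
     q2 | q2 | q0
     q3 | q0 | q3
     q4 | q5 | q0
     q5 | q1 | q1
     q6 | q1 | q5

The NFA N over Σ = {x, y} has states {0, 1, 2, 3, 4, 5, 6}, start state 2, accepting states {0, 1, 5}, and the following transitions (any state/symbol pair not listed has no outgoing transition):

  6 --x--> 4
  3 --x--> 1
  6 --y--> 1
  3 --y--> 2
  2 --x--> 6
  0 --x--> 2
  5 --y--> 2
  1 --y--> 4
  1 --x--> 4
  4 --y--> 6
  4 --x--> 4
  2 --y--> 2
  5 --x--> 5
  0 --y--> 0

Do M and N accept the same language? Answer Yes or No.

Yes

Exploring the product automaton M × N from the start pair (q0, 2), following both machines on each input symbol, reaches 4 state pairs: (q0, 2), (q6, 6), (q1, 4), (q5, 1).
M accepts in {q2, q3, q5} and N accepts in {0, 1, 5}. In every reachable pair the two components are either both accepting — (q5, 1) — or both non-accepting, so no string is accepted by exactly one of the machines: L(M) \ L(N) and L(N) \ L(M) are both empty.
Hence every string is accepted by M iff it is accepted by N, and the two languages coincide.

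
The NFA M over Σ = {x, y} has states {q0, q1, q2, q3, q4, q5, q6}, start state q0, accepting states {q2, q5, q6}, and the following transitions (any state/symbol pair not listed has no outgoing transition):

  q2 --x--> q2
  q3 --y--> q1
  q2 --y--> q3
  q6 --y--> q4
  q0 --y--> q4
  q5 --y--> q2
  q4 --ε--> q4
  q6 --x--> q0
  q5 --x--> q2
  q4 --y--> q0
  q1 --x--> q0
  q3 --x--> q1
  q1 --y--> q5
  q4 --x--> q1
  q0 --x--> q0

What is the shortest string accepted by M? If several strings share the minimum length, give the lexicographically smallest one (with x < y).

A breadth-first search from q0 reaches an accepting state first via the path q0 → q4 → q1 → q5 on input yxy.
No string of length < 3 is accepted (BFS exhausts all shorter strings without reaching an accepting state), and yxy is the lexicographically least accepting string of length 3.

yxy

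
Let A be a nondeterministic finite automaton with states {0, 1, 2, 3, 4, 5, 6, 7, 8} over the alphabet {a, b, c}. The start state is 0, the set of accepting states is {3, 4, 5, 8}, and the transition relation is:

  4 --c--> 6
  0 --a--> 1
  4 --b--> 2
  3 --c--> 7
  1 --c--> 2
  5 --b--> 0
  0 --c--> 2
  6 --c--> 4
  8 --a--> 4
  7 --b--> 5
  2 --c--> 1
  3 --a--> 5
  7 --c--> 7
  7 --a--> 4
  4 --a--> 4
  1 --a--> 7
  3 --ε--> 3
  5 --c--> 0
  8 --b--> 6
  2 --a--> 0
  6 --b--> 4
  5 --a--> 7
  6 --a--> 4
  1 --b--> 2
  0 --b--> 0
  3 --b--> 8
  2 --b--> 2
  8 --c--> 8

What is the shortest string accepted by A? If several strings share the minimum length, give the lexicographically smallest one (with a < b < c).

aaa

A breadth-first search from 0 reaches an accepting state first via the path 0 → 1 → 7 → 4 on input aaa.
No string of length < 3 is accepted (BFS exhausts all shorter strings without reaching an accepting state), and aaa is the lexicographically least accepting string of length 3.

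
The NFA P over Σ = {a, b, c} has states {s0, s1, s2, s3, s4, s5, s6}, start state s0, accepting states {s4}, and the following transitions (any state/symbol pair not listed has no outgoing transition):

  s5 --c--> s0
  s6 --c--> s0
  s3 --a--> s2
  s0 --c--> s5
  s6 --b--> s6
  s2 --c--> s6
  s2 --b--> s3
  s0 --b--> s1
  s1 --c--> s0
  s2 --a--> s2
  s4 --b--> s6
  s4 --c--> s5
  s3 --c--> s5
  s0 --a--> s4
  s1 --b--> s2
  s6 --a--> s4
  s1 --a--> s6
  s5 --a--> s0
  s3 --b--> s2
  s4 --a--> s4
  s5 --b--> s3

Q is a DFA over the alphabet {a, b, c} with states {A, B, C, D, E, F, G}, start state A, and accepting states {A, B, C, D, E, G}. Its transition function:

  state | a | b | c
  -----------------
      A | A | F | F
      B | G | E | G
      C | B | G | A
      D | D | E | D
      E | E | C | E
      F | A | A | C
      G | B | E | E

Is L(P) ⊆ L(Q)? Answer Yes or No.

Exploring the product automaton P × Q from the start pair (s0, A), following both machines on each input symbol, reaches 37 state pairs: (s0, A), (s4, A), (s1, F), (s5, F), (s6, F), (s6, A), (s2, A), (s0, C), (s3, A), (s0, F), (s3, F), (s4, B), (s1, G), (s5, A), (s2, F), (s1, A), (s5, C), (s4, G), (s6, E), (s5, G), (s6, B), (s2, E), (s0, E), (s6, C), (s0, B), (s3, G), (s5, E), (s4, E), (s3, E), (s0, G), (s3, C), (s1, C), (s6, G), (s1, E), (s2, B), (s2, C), (s2, G).
P accepts in {s4} and Q accepts in {A, B, C, D, E, G}. The reachable pairs whose P-component is accepting are (s4, A), (s4, B), (s4, G), (s4, E); in each of them the Q-component is accepting too, so the product for L(P) \ L(Q) (P-component accepting, Q-component rejecting) has no reachable accepting pair and the difference is empty.
Hence every string in L(P) is also in L(Q).

Yes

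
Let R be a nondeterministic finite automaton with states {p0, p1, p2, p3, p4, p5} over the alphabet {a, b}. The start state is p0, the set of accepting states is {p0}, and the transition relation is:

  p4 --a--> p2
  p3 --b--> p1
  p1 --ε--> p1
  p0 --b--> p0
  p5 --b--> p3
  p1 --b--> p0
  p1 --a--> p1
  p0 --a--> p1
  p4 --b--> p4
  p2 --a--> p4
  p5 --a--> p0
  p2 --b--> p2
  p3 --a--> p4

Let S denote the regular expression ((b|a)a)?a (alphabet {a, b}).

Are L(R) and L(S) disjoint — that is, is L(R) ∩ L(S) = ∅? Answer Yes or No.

Converting the expression S to a DFA (subset construction, then merging equivalent states) gives the minimal DFA with states {s0, s1, s2, s3, s4, s5}, start state s0, accepting states {s1, s5} and transitions s0: a→s1, b→s2; s1: a→s3, b→s4; s2: a→s3, b→s4; s3: a→s5, b→s4; s4: a→s4, b→s4; s5: a→s4, b→s4.
Exploring the product automaton R × S from the start pair (p0, s0), following both machines on each input symbol, reaches 7 state pairs: (p0, s0), (p1, s1), (p0, s2), (p1, s3), (p0, s4), (p1, s5), (p1, s4).
R accepts in {p0} and S accepts in {s1, s5}; no reachable pair has both components accepting, so no string drives both machines to acceptance simultaneously and L(R) ∩ L(S) = ∅.
So no string is accepted by both, and the intersection is empty.

Yes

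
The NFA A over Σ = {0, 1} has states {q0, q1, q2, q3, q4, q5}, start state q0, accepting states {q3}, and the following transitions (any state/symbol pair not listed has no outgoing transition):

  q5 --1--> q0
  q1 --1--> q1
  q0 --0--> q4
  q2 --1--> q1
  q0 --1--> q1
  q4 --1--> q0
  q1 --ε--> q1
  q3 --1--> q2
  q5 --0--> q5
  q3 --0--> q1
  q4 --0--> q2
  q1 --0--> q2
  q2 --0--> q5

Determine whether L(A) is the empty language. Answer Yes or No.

Yes

The states reachable from the start state are {q0, q1, q2, q4, q5}.
None of the accepting states {q3} is reachable, so no string is accepted and L(A) = ∅.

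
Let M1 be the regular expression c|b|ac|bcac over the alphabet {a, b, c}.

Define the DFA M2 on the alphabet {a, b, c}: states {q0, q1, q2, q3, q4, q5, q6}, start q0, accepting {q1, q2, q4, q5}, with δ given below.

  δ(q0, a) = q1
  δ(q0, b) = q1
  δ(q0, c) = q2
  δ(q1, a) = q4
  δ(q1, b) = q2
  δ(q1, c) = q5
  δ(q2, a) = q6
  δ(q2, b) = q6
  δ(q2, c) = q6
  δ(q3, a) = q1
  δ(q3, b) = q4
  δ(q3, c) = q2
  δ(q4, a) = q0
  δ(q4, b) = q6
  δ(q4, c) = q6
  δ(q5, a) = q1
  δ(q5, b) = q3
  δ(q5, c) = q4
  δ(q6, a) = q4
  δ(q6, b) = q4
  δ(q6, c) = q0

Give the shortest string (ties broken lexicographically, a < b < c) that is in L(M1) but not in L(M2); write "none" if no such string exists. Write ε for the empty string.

Converting the expression M1 to a DFA (subset construction, then merging equivalent states) gives the minimal DFA with states {r0, r1, r2, r3, r4, r5}, start state r0, accepting states {r2, r3} and transitions r0: a→r1, b→r2, c→r3; r1: a→r4, b→r4, c→r3; r2: a→r4, b→r4, c→r5; r3: a→r4, b→r4, c→r4; r4: a→r4, b→r4, c→r4; r5: a→r1, b→r4, c→r4.
Exploring the product automaton M1 × M2 from the start pair (r0, q0), following both machines on each input symbol, reaches 13 state pairs: (r0, q0), (r1, q1), (r2, q1), (r3, q2), (r4, q4), (r4, q2), (r3, q5), (r5, q5), (r4, q6), (r4, q0), (r4, q1), (r4, q3), (r4, q5).
M1 accepts in {r2, r3} and M2 accepts in {q1, q2, q4, q5}. The reachable pairs whose M1-component is accepting are (r2, q1), (r3, q2), (r3, q5); in each of them the M2-component is accepting too, so the product for L(M1) \ L(M2) (M1-component accepting, M2-component rejecting) has no reachable accepting pair and the difference is empty.
So every string accepted by M1 is also accepted by M2: L(M1) \ L(M2) = ∅ and there is no such string.

none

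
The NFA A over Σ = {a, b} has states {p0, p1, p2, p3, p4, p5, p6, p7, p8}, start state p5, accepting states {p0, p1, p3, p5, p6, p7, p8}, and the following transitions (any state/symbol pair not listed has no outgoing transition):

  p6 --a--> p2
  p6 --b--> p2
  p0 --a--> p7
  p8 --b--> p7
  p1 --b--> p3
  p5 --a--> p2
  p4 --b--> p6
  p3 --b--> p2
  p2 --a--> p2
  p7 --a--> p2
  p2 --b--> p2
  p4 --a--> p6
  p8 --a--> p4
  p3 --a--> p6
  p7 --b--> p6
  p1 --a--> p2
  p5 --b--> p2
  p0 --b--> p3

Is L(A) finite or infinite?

The useful states (reachable from p5 and able to reach an accepting state) are {p5}.
Restricted to these states the transition graph has no cycle, so every accepting path has bounded length and L is finite.

finite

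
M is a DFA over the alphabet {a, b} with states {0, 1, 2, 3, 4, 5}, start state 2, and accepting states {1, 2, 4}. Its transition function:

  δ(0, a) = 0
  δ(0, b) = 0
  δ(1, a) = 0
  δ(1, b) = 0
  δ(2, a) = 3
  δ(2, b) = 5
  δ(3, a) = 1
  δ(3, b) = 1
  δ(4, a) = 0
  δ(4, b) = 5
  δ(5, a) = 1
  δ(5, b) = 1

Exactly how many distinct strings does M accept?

5

The useful subgraph on states {1, 2, 3, 5} is acyclic, so L(M) is finite; the longest accepting path visits 3 useful states, giving maximum string length 2.
Counting accepting paths from 2 by length: 1 of length 0, 4 of length 2. Total 5.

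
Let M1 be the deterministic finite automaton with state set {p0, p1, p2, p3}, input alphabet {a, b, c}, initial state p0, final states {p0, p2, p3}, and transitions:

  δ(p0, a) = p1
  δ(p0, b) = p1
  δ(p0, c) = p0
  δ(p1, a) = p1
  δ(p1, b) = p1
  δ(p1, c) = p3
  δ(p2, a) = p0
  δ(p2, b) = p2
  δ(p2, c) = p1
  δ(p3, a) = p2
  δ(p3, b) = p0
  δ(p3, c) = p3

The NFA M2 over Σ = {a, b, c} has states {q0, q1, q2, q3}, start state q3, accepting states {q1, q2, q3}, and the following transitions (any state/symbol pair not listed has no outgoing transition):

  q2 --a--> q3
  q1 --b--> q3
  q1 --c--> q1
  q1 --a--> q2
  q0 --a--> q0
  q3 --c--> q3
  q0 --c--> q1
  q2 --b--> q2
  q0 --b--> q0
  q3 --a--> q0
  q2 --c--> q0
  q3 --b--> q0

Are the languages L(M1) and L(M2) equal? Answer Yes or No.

Yes

Exploring the product automaton M1 × M2 from the start pair (p0, q3), following both machines on each input symbol, reaches 4 state pairs: (p0, q3), (p1, q0), (p3, q1), (p2, q2).
M1 accepts in {p0, p2, p3} and M2 accepts in {q1, q2, q3}. In every reachable pair the two components are either both accepting — (p0, q3), (p3, q1), (p2, q2) — or both non-accepting, so no string is accepted by exactly one of the machines: L(M1) \ L(M2) and L(M2) \ L(M1) are both empty.
Hence every string is accepted by M1 iff it is accepted by M2, and the two languages coincide.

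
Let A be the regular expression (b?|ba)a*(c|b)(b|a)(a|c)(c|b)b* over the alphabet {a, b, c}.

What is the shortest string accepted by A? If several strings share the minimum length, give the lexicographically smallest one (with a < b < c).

baab

By inspection of the expression, no string of length less than 4 matches, and baab is the lexicographically first match of length 4.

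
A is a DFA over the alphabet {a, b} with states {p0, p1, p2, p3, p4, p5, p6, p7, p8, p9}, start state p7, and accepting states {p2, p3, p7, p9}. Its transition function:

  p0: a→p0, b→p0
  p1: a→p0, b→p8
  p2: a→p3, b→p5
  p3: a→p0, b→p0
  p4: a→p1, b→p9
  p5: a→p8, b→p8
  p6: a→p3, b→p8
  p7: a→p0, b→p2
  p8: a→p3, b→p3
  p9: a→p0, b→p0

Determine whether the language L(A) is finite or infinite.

The useful states (reachable from p7 and able to reach an accepting state) are {p2, p3, p5, p7, p8}.
Restricted to these states the transition graph has no cycle, so every accepting path has bounded length and L is finite.

finite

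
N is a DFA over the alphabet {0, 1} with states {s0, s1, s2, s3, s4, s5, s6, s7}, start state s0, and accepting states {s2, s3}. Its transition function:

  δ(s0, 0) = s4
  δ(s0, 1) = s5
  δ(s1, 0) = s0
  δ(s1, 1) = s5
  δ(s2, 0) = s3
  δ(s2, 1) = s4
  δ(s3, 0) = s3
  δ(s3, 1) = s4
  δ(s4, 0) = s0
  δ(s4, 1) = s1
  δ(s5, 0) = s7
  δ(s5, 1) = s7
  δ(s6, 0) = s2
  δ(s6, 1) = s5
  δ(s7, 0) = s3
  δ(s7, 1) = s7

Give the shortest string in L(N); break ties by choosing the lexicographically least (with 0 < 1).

A breadth-first search from s0 reaches an accepting state first via the path s0 → s5 → s7 → s3 on input 100.
No string of length < 3 is accepted (BFS exhausts all shorter strings without reaching an accepting state), and 100 is the lexicographically least accepting string of length 3.

100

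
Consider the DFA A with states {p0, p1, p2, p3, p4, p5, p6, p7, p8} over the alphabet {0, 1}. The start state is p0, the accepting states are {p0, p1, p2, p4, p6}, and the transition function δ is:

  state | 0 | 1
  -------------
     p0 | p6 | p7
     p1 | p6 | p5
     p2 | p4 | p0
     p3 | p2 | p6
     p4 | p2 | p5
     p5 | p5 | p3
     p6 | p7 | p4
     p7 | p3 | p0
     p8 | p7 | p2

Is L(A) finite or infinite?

infinite

State p0 is reachable from the start and can reach an accepting state, and it lies on the cycle p0 → p6 → p4 → p2 → p0.
Traversing that cycle any number of times yields accepted strings of unbounded length, so the language is infinite.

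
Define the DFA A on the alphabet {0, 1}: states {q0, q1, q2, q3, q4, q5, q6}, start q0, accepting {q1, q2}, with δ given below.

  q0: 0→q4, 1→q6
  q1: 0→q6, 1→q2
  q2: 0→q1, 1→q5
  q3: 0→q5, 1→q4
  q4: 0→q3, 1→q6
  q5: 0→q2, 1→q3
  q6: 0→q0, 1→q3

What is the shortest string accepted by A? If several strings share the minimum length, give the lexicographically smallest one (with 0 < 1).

0000

A breadth-first search from q0 reaches an accepting state first via the path q0 → q4 → q3 → q5 → q2 on input 0000.
No string of length < 4 is accepted (BFS exhausts all shorter strings without reaching an accepting state), and 0000 is the lexicographically least accepting string of length 4.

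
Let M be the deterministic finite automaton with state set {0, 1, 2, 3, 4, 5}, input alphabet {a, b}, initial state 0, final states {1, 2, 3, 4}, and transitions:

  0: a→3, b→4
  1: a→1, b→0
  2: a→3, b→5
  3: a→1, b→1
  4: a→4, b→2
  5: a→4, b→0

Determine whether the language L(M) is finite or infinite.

State 0 is reachable from the start and can reach an accepting state, and it lies on the cycle 0 → 3 → 1 → 0.
Traversing that cycle any number of times yields accepted strings of unbounded length, so the language is infinite.

infinite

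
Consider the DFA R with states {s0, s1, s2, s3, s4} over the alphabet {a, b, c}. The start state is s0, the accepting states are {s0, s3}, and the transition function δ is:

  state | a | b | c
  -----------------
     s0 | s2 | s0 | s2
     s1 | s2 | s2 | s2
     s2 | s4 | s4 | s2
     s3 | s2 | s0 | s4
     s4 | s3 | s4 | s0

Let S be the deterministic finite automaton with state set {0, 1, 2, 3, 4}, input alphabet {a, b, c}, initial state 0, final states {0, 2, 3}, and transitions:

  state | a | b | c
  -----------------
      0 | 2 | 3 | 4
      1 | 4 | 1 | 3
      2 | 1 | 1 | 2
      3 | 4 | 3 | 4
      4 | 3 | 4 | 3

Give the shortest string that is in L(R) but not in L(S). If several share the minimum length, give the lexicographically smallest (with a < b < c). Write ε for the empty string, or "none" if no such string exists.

The string aaa is accepted by R but not by S.
No shorter string lies in the difference, and aaa is the lexicographically first length-3 string in L(R) \ L(S).

aaa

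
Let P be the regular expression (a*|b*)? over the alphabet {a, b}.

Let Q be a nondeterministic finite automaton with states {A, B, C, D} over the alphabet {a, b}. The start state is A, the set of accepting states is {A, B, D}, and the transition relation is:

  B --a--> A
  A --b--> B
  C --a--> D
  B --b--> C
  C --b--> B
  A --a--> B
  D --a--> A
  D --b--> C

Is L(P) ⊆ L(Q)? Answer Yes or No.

The string bb is in L(P) but not in L(Q).
So L(P) ⊄ L(Q).

No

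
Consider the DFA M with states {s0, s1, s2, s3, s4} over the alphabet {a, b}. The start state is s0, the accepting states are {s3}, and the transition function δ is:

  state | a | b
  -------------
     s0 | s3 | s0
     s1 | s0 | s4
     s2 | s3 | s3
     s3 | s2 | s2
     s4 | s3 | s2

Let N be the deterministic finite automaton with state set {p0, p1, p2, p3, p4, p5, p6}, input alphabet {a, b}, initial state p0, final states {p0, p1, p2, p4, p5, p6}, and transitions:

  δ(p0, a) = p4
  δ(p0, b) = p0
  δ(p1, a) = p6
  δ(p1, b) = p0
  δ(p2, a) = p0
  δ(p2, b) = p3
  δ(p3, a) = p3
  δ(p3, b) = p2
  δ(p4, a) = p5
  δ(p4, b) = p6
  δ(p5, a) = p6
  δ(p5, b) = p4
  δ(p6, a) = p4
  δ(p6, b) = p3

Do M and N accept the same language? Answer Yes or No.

No

The string abb is accepted by M but rejected by N.
So L(M) ≠ L(N).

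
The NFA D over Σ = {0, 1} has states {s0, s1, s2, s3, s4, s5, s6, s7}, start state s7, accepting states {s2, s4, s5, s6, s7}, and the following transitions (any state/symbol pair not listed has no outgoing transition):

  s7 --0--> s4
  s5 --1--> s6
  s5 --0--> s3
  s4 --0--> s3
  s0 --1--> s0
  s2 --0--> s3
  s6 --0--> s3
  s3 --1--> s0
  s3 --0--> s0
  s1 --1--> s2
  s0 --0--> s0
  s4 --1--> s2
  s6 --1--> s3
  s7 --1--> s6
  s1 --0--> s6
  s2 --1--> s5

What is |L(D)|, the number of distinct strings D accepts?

6

The useful subgraph on states {s2, s4, s5, s6, s7} is acyclic, so L(D) is finite; the longest accepting path visits 5 useful states, giving maximum string length 4.
Counting accepting paths from s7 by length: 1 of length 0, 2 of length 1, 1 of length 2, 1 of length 3, 1 of length 4. Total 6.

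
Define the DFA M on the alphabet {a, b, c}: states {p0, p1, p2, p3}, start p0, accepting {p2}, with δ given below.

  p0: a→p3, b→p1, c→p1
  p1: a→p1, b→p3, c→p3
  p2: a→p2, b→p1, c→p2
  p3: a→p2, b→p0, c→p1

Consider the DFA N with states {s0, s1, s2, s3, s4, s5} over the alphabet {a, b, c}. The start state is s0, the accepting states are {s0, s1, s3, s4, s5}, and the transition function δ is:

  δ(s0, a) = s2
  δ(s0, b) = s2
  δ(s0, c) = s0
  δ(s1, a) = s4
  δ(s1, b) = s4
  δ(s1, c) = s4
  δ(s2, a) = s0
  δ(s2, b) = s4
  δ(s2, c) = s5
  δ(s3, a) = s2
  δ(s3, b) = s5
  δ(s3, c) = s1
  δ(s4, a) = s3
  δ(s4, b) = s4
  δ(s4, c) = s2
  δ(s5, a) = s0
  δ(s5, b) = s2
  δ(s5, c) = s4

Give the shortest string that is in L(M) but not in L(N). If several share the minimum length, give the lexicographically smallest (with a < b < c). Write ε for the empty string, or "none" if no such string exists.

aaa

The string aaa is accepted by M but not by N.
No shorter string lies in the difference, and aaa is the lexicographically first length-3 string in L(M) \ L(N).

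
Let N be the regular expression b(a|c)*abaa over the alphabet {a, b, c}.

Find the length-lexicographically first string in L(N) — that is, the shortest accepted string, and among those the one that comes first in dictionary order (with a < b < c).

babaa

By inspection of the expression, no string of length less than 5 matches, and babaa is the lexicographically first match of length 5.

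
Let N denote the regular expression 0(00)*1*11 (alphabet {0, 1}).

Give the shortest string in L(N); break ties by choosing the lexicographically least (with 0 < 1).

By inspection of the expression, no string of length less than 3 matches, and 011 is the lexicographically first match of length 3.

011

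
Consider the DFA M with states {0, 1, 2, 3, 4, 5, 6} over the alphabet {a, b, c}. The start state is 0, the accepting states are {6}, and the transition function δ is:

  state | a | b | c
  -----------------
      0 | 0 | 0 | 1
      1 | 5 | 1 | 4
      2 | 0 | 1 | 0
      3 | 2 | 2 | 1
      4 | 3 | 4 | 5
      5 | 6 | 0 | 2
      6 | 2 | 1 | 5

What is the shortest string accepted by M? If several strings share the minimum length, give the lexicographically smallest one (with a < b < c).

caa

A breadth-first search from 0 reaches an accepting state first via the path 0 → 1 → 5 → 6 on input caa.
No string of length < 3 is accepted (BFS exhausts all shorter strings without reaching an accepting state), and caa is the lexicographically least accepting string of length 3.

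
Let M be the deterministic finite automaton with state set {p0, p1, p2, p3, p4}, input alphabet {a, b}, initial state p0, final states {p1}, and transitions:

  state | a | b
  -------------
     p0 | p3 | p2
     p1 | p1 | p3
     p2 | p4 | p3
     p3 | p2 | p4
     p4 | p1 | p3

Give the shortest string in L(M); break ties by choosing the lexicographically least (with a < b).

A breadth-first search from p0 reaches an accepting state first via the path p0 → p3 → p4 → p1 on input aba.
No string of length < 3 is accepted (BFS exhausts all shorter strings without reaching an accepting state), and aba is the lexicographically least accepting string of length 3.

aba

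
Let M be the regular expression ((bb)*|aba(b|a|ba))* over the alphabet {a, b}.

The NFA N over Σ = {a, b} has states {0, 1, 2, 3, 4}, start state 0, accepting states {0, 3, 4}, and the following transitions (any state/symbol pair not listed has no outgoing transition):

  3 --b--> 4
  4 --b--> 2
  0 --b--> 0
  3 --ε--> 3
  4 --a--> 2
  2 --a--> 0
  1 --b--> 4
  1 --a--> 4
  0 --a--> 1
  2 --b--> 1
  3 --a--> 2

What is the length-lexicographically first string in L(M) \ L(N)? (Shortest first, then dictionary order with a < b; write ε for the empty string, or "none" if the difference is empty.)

The string abab is accepted by M but not by N.
No shorter string lies in the difference, and abab is the lexicographically first length-4 string in L(M) \ L(N).

abab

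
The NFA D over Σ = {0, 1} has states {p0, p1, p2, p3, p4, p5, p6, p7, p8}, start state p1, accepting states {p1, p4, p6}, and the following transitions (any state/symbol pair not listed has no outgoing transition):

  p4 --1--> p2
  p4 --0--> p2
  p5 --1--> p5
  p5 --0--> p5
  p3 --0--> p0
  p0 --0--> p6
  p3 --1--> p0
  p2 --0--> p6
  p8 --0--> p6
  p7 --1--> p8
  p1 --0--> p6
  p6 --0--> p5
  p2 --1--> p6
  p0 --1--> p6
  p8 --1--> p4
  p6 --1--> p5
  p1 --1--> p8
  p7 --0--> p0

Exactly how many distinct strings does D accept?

The useful subgraph on states {p1, p2, p4, p6, p8} is acyclic, so L(D) is finite; the longest accepting path visits 5 useful states, giving maximum string length 4.
Counting accepting paths from p1 by length: 1 of length 0, 1 of length 1, 2 of length 2, 4 of length 4. Total 8.

8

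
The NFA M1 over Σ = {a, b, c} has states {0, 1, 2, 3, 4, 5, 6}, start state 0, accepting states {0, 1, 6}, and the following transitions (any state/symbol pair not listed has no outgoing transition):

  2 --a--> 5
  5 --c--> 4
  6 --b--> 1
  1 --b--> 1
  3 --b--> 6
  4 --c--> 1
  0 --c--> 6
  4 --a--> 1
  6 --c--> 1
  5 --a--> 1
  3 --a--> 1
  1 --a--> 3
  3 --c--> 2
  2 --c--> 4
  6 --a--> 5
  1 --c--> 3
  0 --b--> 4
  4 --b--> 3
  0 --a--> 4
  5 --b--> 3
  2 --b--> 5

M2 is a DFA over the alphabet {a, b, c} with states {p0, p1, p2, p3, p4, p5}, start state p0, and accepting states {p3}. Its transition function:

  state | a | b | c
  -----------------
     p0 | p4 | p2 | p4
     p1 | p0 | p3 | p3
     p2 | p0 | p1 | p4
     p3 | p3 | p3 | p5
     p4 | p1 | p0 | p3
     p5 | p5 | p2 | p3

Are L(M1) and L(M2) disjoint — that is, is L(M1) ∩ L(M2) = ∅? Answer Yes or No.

The string ac is accepted by both M1 and M2.
Hence L(M1) ∩ L(M2) ≠ ∅.

No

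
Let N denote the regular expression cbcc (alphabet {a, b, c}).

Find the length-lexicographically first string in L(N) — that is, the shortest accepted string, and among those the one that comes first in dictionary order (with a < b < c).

By inspection of the expression, no string of length less than 4 matches, and cbcc is the lexicographically first match of length 4.

cbcc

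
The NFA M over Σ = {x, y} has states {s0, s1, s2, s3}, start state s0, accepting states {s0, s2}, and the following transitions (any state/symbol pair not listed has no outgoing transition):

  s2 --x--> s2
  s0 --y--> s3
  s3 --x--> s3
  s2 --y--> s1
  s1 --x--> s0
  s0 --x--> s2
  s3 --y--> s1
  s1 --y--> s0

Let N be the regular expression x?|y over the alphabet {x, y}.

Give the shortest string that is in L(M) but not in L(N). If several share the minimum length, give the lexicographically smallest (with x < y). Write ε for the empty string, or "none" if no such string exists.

xx

The string xx is accepted by M but not by N.
No shorter string lies in the difference, and xx is the lexicographically first length-2 string in L(M) \ L(N).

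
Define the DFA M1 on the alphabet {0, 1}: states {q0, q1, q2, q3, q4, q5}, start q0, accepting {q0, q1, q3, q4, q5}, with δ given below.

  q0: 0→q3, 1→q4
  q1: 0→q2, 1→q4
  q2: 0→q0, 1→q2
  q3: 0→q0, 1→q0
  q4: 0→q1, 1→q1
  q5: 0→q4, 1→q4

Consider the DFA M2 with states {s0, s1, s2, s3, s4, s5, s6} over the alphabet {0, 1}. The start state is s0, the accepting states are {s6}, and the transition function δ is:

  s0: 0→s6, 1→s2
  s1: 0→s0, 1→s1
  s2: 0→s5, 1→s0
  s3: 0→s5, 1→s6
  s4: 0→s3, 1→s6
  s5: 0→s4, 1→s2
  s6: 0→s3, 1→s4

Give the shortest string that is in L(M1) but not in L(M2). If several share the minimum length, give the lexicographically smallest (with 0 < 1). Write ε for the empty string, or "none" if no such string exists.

ε

The empty string ε is accepted by M1 but not by M2.
Since ε is the unique shortest string, it is the required witness.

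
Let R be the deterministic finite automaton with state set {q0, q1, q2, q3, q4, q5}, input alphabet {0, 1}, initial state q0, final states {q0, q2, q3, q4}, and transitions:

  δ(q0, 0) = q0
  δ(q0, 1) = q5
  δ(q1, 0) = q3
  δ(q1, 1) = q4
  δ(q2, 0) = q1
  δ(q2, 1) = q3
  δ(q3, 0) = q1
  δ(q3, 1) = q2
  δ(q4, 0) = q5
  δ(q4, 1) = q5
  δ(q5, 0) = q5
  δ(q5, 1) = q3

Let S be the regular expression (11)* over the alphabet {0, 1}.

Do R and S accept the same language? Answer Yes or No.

The string 0 is accepted by R but rejected by S.
So L(R) ≠ L(S).

No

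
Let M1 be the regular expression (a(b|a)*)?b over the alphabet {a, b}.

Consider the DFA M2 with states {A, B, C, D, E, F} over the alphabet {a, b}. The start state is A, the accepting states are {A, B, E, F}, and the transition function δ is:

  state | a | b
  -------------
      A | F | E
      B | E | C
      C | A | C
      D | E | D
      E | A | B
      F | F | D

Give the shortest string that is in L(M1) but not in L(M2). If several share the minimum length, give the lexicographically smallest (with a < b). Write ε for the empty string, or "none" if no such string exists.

ab

The string ab is accepted by M1 but not by M2.
No shorter string lies in the difference, and ab is the lexicographically first length-2 string in L(M1) \ L(M2).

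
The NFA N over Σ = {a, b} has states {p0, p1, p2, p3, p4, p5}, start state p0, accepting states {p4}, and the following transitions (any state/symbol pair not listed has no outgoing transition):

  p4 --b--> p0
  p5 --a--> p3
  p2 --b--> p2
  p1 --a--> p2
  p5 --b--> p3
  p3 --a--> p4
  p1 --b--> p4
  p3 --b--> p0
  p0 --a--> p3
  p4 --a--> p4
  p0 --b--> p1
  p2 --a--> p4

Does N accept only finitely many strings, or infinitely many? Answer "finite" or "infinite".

infinite

State p2 is reachable from the start and can reach an accepting state, and it lies on the cycle p2 → p2.
Traversing that cycle any number of times yields accepted strings of unbounded length, so the language is infinite.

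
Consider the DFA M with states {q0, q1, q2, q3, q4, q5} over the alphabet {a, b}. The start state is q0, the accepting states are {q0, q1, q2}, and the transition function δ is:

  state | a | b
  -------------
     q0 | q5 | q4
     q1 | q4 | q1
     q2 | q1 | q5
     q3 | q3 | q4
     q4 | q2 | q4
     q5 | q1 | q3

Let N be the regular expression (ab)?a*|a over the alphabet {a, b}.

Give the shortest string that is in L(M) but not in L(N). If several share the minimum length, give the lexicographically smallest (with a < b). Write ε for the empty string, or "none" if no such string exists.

The string ba is accepted by M but not by N.
No shorter string lies in the difference, and ba is the lexicographically first length-2 string in L(M) \ L(N).

ba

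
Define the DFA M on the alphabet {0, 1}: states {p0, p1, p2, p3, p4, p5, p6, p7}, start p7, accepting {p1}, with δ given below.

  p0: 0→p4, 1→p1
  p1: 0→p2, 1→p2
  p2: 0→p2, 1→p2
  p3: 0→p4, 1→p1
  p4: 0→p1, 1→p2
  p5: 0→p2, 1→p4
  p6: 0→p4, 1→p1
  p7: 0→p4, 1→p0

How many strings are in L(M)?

The useful subgraph on states {p0, p1, p4, p7} is acyclic, so L(M) is finite; the longest accepting path visits 4 useful states, giving maximum string length 3.
Counting accepting paths from p7 by length: 2 of length 2, 1 of length 3. Total 3.

3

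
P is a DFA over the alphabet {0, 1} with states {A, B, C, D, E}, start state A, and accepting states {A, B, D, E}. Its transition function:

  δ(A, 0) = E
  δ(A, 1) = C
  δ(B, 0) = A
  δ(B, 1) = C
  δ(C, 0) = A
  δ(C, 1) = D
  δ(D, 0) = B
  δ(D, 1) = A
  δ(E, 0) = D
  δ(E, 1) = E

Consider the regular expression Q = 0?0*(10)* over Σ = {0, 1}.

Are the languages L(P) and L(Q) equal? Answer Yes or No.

The string 01 is accepted by P but rejected by Q.
So L(P) ≠ L(Q).

No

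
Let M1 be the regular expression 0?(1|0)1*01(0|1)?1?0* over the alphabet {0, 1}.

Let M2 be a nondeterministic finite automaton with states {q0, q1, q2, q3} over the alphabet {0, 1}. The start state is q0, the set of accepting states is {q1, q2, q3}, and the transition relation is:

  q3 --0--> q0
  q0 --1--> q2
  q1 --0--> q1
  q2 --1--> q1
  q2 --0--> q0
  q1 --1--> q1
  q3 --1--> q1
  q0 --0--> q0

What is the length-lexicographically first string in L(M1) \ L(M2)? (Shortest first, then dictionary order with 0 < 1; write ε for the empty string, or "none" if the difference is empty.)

The string 0010 is accepted by M1 but not by M2.
No shorter string lies in the difference, and 0010 is the lexicographically first length-4 string in L(M1) \ L(M2).

0010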